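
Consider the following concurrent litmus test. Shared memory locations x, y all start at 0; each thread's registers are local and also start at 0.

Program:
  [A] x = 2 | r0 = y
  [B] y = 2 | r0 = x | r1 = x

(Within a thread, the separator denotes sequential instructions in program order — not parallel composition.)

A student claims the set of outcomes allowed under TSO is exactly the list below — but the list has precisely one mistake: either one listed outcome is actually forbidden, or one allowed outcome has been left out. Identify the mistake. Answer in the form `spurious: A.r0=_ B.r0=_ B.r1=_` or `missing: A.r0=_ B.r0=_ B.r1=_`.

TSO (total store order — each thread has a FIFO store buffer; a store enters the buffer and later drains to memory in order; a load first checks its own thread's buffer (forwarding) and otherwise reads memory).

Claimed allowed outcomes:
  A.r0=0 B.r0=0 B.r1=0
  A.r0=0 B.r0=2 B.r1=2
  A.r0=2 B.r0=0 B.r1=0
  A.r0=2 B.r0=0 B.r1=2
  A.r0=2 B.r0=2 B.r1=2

missing: A.r0=0 B.r0=0 B.r1=2

outcome vector order: (A.r0,B.r0,B.r1)
TSO (6): (0,0,0); (0,0,2); (0,2,2); (2,0,0); (2,0,2); (2,2,2)
TSO∖claimed = {(0,0,2)}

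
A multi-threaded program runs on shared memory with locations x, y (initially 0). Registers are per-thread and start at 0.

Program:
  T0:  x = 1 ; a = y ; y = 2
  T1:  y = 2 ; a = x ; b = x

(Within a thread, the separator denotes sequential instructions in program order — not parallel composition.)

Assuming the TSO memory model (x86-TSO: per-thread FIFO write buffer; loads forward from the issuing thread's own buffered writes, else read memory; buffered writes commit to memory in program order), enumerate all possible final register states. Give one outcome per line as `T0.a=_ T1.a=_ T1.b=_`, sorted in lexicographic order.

outcome vector order: (T0.a,T1.a,T1.b)
|TSO outcomes| = 6

T0.a=0 T1.a=0 T1.b=0
T0.a=0 T1.a=0 T1.b=1
T0.a=0 T1.a=1 T1.b=1
T0.a=2 T1.a=0 T1.b=0
T0.a=2 T1.a=0 T1.b=1
T0.a=2 T1.a=1 T1.b=1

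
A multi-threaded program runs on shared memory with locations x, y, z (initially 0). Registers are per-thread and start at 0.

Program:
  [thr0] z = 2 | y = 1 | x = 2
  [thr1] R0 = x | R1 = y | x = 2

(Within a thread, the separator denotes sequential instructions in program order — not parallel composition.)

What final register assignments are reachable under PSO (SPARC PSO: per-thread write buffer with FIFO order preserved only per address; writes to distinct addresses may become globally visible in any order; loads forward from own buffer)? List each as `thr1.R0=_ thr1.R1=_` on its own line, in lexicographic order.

thr1.R0=0 thr1.R1=0
thr1.R0=0 thr1.R1=1
thr1.R0=2 thr1.R1=0
thr1.R0=2 thr1.R1=1

outcome vector order: (thr1.R0,thr1.R1)
|PSO outcomes| = 4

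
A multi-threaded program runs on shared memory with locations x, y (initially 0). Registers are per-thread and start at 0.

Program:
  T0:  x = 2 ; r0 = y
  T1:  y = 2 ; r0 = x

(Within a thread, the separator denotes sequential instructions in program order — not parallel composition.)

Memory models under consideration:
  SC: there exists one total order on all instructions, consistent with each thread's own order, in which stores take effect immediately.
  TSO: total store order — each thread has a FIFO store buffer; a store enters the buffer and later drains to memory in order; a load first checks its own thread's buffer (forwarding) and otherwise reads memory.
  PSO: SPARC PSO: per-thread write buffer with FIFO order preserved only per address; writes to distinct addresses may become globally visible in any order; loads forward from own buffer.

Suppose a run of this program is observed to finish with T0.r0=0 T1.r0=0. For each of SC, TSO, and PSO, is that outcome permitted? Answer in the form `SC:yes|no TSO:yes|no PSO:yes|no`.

SC:no TSO:yes PSO:yes

outcome vector order: (T0.r0,T1.r0)
[SC] allowed = {<0 2> <2 0> <2 2>}
[TSO] allowed = {<0 0> <0 2> <2 0> <2 2>}
[PSO] allowed = {<0 0> <0 2> <2 0> <2 2>}
target <0 0> ∈ {TSO,PSO}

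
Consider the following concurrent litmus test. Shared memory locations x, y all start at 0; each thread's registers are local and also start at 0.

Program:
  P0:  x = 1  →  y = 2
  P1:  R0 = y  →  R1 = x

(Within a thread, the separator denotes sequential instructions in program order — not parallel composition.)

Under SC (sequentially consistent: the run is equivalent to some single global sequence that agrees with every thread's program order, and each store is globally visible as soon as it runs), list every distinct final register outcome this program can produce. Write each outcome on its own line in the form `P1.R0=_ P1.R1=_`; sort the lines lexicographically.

outcome vector order: (P1.R0,P1.R1)
|SC outcomes| = 3

P1.R0=0 P1.R1=0
P1.R0=0 P1.R1=1
P1.R0=2 P1.R1=1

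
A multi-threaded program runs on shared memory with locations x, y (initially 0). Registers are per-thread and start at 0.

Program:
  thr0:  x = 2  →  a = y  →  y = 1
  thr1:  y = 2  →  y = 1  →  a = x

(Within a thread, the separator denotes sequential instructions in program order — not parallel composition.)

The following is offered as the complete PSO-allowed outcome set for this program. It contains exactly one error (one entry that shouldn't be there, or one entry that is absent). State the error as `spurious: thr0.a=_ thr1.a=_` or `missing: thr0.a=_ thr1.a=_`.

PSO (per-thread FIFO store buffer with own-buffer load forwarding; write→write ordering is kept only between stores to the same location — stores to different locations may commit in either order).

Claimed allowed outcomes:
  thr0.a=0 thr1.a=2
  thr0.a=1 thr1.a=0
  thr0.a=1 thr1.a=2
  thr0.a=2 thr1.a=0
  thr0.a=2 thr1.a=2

outcome vector order: (thr0.a,thr1.a)
[PSO] allowed = {00 02 10 12 20 22}
PSO∖claimed = {00}

missing: thr0.a=0 thr1.a=0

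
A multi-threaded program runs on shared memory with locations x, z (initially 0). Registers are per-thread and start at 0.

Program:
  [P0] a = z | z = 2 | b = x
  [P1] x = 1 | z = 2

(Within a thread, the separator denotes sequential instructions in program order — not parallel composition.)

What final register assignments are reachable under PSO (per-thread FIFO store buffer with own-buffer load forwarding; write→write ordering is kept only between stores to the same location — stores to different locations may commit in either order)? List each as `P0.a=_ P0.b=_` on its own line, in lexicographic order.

outcome vector order: (P0.a,P0.b)
|PSO outcomes| = 4

P0.a=0 P0.b=0
P0.a=0 P0.b=1
P0.a=2 P0.b=0
P0.a=2 P0.b=1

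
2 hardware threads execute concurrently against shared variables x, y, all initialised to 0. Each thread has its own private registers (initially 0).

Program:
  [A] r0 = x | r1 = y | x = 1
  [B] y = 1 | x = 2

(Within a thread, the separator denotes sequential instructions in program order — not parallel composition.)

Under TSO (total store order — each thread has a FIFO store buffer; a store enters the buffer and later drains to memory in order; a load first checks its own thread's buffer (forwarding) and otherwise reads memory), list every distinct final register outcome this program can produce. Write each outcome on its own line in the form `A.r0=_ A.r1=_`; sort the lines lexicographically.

A.r0=0 A.r1=0
A.r0=0 A.r1=1
A.r0=2 A.r1=1

outcome vector order: (A.r0,A.r1)
|TSO outcomes| = 3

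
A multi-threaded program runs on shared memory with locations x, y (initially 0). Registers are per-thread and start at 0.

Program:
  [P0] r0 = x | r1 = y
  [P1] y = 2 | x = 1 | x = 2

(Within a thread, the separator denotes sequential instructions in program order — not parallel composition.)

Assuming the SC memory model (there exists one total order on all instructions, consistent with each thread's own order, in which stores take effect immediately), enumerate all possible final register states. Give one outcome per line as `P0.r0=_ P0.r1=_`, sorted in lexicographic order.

outcome vector order: (P0.r0,P0.r1)
|SC outcomes| = 4

P0.r0=0 P0.r1=0
P0.r0=0 P0.r1=2
P0.r0=1 P0.r1=2
P0.r0=2 P0.r1=2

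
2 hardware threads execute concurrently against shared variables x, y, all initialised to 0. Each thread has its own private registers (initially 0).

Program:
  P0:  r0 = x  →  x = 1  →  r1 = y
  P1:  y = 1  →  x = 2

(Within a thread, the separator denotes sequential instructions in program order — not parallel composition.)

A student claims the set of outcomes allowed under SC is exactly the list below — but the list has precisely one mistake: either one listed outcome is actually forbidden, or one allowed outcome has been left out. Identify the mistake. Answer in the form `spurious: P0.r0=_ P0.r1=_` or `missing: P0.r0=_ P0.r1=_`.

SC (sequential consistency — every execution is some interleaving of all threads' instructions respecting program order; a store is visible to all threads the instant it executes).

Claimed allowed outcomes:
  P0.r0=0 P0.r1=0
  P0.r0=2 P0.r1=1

outcome vector order: (P0.r0,P0.r1)
SC: 3 outcomes — {00, 01, 21}
SC∖claimed = {01}

missing: P0.r0=0 P0.r1=1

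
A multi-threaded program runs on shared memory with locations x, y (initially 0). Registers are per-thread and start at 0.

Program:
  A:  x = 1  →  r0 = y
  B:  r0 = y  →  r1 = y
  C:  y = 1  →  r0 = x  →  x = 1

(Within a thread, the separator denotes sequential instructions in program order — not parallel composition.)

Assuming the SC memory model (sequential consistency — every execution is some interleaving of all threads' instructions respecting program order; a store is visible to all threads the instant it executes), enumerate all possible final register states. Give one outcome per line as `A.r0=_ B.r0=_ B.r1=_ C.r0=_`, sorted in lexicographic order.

A.r0=0 B.r0=0 B.r1=0 C.r0=1
A.r0=0 B.r0=0 B.r1=1 C.r0=1
A.r0=0 B.r0=1 B.r1=1 C.r0=1
A.r0=1 B.r0=0 B.r1=0 C.r0=0
A.r0=1 B.r0=0 B.r1=0 C.r0=1
A.r0=1 B.r0=0 B.r1=1 C.r0=0
A.r0=1 B.r0=0 B.r1=1 C.r0=1
A.r0=1 B.r0=1 B.r1=1 C.r0=0
A.r0=1 B.r0=1 B.r1=1 C.r0=1

outcome vector order: (A.r0,B.r0,B.r1,C.r0)
|SC outcomes| = 9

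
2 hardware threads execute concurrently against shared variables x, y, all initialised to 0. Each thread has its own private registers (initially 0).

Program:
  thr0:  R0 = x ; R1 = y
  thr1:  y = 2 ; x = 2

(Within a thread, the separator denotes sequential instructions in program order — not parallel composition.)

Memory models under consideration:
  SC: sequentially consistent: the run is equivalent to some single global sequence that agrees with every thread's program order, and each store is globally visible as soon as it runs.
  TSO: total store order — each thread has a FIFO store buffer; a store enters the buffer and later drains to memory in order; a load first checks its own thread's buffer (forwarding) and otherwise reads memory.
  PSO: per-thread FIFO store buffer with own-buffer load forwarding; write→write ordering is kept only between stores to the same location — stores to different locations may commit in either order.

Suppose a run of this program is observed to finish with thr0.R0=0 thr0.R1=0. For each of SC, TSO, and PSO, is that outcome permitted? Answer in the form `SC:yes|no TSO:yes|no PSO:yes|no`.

SC:yes TSO:yes PSO:yes

outcome vector order: (thr0.R0,thr0.R1)
SC: 3 outcomes — {00 02 22}
TSO: 3 outcomes — {00 02 22}
PSO: 4 outcomes — {00 02 20 22}
target 00 ∈ {SC,TSO,PSO}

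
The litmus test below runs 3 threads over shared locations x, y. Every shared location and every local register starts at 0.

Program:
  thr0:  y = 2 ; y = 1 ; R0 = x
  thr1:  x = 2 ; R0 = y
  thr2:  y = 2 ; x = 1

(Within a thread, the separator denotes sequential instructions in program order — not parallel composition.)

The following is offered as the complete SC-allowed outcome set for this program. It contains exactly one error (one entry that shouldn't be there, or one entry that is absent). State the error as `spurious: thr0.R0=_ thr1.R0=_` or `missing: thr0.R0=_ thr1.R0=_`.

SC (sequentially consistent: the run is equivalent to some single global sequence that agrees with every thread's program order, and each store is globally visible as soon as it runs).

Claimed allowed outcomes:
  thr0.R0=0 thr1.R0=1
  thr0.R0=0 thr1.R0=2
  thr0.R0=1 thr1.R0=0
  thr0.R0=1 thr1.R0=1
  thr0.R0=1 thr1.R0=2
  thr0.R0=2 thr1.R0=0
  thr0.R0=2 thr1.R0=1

missing: thr0.R0=2 thr1.R0=2

outcome vector order: (thr0.R0,thr1.R0)
SC: 8 outcomes — {(0,1), (0,2), (1,0), (1,1), (1,2), (2,0), (2,1), (2,2)}
SC∖claimed = {(2,2)}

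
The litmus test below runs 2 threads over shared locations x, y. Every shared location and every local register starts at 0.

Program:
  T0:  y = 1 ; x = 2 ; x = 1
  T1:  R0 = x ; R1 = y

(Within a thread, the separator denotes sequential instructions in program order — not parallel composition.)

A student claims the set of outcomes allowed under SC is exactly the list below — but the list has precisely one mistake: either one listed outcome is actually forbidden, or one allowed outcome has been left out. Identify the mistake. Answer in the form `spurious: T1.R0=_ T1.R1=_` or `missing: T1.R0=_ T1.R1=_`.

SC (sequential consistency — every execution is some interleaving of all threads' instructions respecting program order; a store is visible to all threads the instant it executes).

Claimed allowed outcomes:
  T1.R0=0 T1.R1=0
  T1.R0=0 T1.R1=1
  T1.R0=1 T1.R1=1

outcome vector order: (T1.R0,T1.R1)
SC: 4 outcomes — {(0,0) (0,1) (1,1) (2,1)}
SC∖claimed = {(2,1)}

missing: T1.R0=2 T1.R1=1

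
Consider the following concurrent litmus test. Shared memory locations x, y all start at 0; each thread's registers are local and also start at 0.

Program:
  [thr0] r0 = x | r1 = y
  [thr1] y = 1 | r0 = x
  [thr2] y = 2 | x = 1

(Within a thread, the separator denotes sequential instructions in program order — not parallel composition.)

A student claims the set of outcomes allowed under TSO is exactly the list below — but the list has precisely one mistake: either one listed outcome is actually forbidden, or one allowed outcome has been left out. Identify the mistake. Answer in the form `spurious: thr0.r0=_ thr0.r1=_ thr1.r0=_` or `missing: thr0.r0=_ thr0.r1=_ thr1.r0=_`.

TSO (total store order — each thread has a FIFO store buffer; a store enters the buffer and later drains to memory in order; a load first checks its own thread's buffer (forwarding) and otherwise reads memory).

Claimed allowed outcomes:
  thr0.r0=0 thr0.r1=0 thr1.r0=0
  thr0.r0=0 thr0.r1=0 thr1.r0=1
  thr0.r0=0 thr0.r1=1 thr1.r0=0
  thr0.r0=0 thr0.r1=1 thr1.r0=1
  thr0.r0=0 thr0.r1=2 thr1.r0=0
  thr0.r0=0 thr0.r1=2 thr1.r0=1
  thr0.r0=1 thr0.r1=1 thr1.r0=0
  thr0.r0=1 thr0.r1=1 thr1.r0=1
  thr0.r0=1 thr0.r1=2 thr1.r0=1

missing: thr0.r0=1 thr0.r1=2 thr1.r0=0

outcome vector order: (thr0.r0,thr0.r1,thr1.r0)
TSO: 10 outcomes — {<0 0 0>, <0 0 1>, <0 1 0>, <0 1 1>, <0 2 0>, <0 2 1>, <1 1 0>, <1 1 1>, <1 2 0>, <1 2 1>}
TSO∖claimed = {<1 2 0>}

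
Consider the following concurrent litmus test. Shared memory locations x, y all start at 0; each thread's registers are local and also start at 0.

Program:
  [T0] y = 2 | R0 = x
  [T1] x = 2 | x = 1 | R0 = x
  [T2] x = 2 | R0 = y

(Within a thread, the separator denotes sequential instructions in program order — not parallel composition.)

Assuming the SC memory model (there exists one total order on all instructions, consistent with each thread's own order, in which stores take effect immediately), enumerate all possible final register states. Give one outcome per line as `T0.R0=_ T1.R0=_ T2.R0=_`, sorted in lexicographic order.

outcome vector order: (T0.R0,T1.R0,T2.R0)
|SC outcomes| = 9

T0.R0=0 T1.R0=1 T2.R0=2
T0.R0=0 T1.R0=2 T2.R0=2
T0.R0=1 T1.R0=1 T2.R0=0
T0.R0=1 T1.R0=1 T2.R0=2
T0.R0=1 T1.R0=2 T2.R0=2
T0.R0=2 T1.R0=1 T2.R0=0
T0.R0=2 T1.R0=1 T2.R0=2
T0.R0=2 T1.R0=2 T2.R0=0
T0.R0=2 T1.R0=2 T2.R0=2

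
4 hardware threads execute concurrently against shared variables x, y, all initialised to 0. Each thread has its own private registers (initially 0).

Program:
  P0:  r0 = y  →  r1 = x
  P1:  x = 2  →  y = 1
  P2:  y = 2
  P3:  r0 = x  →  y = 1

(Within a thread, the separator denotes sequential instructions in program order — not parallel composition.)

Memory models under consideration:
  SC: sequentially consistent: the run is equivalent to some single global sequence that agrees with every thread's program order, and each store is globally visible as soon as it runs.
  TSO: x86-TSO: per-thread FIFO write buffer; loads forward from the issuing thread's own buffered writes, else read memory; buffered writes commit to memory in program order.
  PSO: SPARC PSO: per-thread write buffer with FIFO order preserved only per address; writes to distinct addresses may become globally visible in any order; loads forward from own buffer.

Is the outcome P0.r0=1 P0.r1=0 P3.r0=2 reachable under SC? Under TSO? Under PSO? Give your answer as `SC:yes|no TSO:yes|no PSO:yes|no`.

SC:no TSO:no PSO:yes

outcome vector order: (P0.r0,P0.r1,P3.r0)
under SC → (0,0,0), (0,0,2), (0,2,0), (0,2,2), (1,0,0), (1,2,0), (1,2,2), (2,0,0), (2,0,2), (2,2,0), (2,2,2)
under TSO → (0,0,0), (0,0,2), (0,2,0), (0,2,2), (1,0,0), (1,2,0), (1,2,2), (2,0,0), (2,0,2), (2,2,0), (2,2,2)
under PSO → (0,0,0), (0,0,2), (0,2,0), (0,2,2), (1,0,0), (1,0,2), (1,2,0), (1,2,2), (2,0,0), (2,0,2), (2,2,0), (2,2,2)
target (1,0,2) ∈ {PSO}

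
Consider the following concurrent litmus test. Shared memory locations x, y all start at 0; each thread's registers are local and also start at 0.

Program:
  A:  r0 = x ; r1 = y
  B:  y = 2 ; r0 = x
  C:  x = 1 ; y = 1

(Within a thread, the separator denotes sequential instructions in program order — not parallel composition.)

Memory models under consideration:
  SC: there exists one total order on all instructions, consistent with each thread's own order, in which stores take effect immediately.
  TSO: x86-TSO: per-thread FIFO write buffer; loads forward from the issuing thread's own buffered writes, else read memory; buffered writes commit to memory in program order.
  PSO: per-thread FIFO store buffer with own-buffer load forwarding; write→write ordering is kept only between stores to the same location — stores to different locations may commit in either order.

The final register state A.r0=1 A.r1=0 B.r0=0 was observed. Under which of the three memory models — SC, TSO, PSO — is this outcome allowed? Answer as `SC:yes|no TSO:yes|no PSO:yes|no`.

SC:no TSO:yes PSO:yes

outcome vector order: (A.r0,A.r1,B.r0)
[SC] allowed = {(0,0,0); (0,0,1); (0,1,0); (0,1,1); (0,2,0); (0,2,1); (1,0,1); (1,1,0); (1,1,1); (1,2,0); (1,2,1)}
[TSO] allowed = {(0,0,0); (0,0,1); (0,1,0); (0,1,1); (0,2,0); (0,2,1); (1,0,0); (1,0,1); (1,1,0); (1,1,1); (1,2,0); (1,2,1)}
[PSO] allowed = {(0,0,0); (0,0,1); (0,1,0); (0,1,1); (0,2,0); (0,2,1); (1,0,0); (1,0,1); (1,1,0); (1,1,1); (1,2,0); (1,2,1)}
target (1,0,0) ∈ {TSO,PSO}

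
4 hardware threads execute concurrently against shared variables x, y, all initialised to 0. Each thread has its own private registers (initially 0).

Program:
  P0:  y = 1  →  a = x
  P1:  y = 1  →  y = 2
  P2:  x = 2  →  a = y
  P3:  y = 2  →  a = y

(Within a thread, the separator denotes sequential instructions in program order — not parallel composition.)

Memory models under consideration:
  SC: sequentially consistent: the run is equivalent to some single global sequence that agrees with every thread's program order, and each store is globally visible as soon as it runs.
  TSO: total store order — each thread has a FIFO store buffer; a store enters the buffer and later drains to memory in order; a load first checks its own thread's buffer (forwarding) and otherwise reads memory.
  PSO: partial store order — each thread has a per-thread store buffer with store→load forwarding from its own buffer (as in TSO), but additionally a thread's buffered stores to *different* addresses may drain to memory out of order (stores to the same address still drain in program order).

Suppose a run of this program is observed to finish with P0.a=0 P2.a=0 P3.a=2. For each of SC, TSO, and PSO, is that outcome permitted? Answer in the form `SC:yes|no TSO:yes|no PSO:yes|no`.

SC:no TSO:yes PSO:yes

outcome vector order: (P0.a,P2.a,P3.a)
SC (10): 011 012 021 022 201 202 211 212 221 222
TSO (12): 001 002 011 012 021 022 201 202 211 212 221 222
PSO (12): 001 002 011 012 021 022 201 202 211 212 221 222
target 002 ∈ {TSO,PSO}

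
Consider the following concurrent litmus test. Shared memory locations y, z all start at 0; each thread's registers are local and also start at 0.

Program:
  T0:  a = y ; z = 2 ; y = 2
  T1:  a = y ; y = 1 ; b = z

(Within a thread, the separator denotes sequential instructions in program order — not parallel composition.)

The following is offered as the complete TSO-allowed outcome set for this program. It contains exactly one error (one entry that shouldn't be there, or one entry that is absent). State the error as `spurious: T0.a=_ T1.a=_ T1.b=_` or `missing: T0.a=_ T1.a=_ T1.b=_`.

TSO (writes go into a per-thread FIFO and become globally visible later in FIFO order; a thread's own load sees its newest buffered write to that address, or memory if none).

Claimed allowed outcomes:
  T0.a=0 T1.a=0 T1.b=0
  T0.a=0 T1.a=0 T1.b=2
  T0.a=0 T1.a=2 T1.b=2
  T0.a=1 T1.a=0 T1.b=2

outcome vector order: (T0.a,T1.a,T1.b)
TSO (5): (0,0,0); (0,0,2); (0,2,2); (1,0,0); (1,0,2)
TSO∖claimed = {(1,0,0)}

missing: T0.a=1 T1.a=0 T1.b=0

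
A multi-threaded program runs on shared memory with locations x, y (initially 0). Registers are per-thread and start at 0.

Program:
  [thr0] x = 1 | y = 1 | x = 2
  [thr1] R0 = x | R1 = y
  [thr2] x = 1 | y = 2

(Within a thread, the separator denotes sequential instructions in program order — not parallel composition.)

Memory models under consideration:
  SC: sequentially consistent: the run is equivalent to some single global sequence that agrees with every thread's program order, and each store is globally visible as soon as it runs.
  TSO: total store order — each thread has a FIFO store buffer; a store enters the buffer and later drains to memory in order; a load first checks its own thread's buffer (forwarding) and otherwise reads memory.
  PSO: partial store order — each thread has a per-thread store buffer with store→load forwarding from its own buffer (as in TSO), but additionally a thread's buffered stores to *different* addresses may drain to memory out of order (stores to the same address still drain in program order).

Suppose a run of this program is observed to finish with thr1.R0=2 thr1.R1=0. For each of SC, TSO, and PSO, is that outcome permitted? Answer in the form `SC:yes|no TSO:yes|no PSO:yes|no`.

SC:no TSO:no PSO:yes

outcome vector order: (thr1.R0,thr1.R1)
[SC] allowed = {(0,0); (0,1); (0,2); (1,0); (1,1); (1,2); (2,1); (2,2)}
[TSO] allowed = {(0,0); (0,1); (0,2); (1,0); (1,1); (1,2); (2,1); (2,2)}
[PSO] allowed = {(0,0); (0,1); (0,2); (1,0); (1,1); (1,2); (2,0); (2,1); (2,2)}
target (2,0) ∈ {PSO}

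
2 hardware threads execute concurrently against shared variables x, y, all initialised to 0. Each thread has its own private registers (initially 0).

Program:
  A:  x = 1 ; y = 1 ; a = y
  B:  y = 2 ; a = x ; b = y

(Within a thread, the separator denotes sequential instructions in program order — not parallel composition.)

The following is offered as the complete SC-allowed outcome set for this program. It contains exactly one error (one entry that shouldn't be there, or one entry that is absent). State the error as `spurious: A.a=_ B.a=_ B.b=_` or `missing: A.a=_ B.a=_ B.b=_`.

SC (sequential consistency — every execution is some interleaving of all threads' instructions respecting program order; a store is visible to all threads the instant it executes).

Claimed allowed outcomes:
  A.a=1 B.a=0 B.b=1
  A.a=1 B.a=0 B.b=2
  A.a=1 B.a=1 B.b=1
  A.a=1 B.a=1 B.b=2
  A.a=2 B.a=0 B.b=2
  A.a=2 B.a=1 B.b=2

outcome vector order: (A.a,B.a,B.b)
SC (5): (1,0,1) (1,0,2) (1,1,1) (1,1,2) (2,1,2)
claimed∖SC = {(2,0,2)}

spurious: A.a=2 B.a=0 B.b=2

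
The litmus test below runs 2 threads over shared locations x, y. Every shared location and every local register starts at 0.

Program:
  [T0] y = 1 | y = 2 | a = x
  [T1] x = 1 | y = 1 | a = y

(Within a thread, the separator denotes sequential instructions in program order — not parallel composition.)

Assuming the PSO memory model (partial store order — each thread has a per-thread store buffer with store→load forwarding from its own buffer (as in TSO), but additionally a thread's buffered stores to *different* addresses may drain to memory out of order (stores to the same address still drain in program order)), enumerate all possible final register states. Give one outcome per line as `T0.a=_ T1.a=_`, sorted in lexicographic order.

outcome vector order: (T0.a,T1.a)
|PSO outcomes| = 4

T0.a=0 T1.a=1
T0.a=0 T1.a=2
T0.a=1 T1.a=1
T0.a=1 T1.a=2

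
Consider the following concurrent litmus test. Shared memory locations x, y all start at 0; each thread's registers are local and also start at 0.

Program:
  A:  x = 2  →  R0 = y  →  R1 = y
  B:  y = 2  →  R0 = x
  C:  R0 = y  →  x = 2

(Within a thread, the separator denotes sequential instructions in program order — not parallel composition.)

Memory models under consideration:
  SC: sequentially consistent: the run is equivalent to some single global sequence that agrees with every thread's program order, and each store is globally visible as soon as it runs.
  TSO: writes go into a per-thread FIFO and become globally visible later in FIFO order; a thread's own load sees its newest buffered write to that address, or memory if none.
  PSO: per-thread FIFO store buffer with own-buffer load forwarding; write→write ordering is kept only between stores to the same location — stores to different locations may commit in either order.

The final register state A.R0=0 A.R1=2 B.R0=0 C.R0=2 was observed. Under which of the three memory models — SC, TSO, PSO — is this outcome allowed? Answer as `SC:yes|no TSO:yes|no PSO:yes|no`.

SC:no TSO:yes PSO:yes

outcome vector order: (A.R0,A.R1,B.R0,C.R0)
SC: 8 outcomes — {(0,0,2,0) (0,0,2,2) (0,2,2,0) (0,2,2,2) (2,2,0,0) (2,2,0,2) (2,2,2,0) (2,2,2,2)}
TSO: 12 outcomes — {(0,0,0,0) (0,0,0,2) (0,0,2,0) (0,0,2,2) (0,2,0,0) (0,2,0,2) (0,2,2,0) (0,2,2,2) (2,2,0,0) (2,2,0,2) (2,2,2,0) (2,2,2,2)}
PSO: 12 outcomes — {(0,0,0,0) (0,0,0,2) (0,0,2,0) (0,0,2,2) (0,2,0,0) (0,2,0,2) (0,2,2,0) (0,2,2,2) (2,2,0,0) (2,2,0,2) (2,2,2,0) (2,2,2,2)}
target (0,2,0,2) ∈ {TSO,PSO}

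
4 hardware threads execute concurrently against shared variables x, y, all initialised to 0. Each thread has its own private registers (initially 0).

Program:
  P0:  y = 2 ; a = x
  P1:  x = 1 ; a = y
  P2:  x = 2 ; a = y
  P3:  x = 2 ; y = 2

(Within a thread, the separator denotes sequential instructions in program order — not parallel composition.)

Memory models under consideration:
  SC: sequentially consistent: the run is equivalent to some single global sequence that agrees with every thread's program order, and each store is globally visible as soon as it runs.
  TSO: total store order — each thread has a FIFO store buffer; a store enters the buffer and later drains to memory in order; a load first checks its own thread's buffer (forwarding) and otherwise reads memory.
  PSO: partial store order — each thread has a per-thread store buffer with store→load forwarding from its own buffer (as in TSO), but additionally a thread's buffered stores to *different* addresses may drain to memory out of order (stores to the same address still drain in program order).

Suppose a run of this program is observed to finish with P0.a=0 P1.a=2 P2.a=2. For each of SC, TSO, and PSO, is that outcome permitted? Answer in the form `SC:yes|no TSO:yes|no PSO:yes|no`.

SC:yes TSO:yes PSO:yes

outcome vector order: (P0.a,P1.a,P2.a)
[SC] allowed = {0/2/2 1/0/0 1/0/2 1/2/0 1/2/2 2/0/0 2/0/2 2/2/0 2/2/2}
[TSO] allowed = {0/0/0 0/0/2 0/2/0 0/2/2 1/0/0 1/0/2 1/2/0 1/2/2 2/0/0 2/0/2 2/2/0 2/2/2}
[PSO] allowed = {0/0/0 0/0/2 0/2/0 0/2/2 1/0/0 1/0/2 1/2/0 1/2/2 2/0/0 2/0/2 2/2/0 2/2/2}
target 0/2/2 ∈ {SC,TSO,PSO}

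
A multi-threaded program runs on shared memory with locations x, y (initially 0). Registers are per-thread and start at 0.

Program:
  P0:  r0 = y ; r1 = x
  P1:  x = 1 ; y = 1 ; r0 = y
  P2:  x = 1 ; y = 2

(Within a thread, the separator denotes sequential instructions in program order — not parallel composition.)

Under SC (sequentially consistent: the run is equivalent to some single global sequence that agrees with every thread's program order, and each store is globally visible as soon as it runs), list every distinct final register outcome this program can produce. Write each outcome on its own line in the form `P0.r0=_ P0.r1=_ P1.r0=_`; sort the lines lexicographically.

P0.r0=0 P0.r1=0 P1.r0=1
P0.r0=0 P0.r1=0 P1.r0=2
P0.r0=0 P0.r1=1 P1.r0=1
P0.r0=0 P0.r1=1 P1.r0=2
P0.r0=1 P0.r1=1 P1.r0=1
P0.r0=1 P0.r1=1 P1.r0=2
P0.r0=2 P0.r1=1 P1.r0=1
P0.r0=2 P0.r1=1 P1.r0=2

outcome vector order: (P0.r0,P0.r1,P1.r0)
|SC outcomes| = 8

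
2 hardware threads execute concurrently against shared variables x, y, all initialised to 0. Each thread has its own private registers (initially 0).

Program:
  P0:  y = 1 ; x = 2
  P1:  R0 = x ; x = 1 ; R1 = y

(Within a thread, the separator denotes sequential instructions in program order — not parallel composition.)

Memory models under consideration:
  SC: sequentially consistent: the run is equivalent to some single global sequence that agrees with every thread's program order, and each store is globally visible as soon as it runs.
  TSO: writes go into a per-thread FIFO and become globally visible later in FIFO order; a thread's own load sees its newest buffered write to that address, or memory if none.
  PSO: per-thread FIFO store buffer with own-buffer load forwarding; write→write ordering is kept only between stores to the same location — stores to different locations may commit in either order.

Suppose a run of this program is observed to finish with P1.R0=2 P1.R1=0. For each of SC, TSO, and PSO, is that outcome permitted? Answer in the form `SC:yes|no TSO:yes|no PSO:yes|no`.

outcome vector order: (P1.R0,P1.R1)
SC: 3 outcomes — {(0,0) (0,1) (2,1)}
TSO: 3 outcomes — {(0,0) (0,1) (2,1)}
PSO: 4 outcomes — {(0,0) (0,1) (2,0) (2,1)}
target (2,0) ∈ {PSO}

SC:no TSO:no PSO:yes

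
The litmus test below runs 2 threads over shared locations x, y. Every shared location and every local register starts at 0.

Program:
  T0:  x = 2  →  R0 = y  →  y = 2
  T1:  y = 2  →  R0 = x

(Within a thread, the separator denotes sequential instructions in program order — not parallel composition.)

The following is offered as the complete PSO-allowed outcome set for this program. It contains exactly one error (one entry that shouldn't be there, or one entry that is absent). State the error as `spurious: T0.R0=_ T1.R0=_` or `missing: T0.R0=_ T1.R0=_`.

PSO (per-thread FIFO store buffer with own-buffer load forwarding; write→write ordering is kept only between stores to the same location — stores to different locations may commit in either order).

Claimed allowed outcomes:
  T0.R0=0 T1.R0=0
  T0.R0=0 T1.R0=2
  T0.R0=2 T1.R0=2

missing: T0.R0=2 T1.R0=0

outcome vector order: (T0.R0,T1.R0)
[PSO] allowed = {00 02 20 22}
PSO∖claimed = {20}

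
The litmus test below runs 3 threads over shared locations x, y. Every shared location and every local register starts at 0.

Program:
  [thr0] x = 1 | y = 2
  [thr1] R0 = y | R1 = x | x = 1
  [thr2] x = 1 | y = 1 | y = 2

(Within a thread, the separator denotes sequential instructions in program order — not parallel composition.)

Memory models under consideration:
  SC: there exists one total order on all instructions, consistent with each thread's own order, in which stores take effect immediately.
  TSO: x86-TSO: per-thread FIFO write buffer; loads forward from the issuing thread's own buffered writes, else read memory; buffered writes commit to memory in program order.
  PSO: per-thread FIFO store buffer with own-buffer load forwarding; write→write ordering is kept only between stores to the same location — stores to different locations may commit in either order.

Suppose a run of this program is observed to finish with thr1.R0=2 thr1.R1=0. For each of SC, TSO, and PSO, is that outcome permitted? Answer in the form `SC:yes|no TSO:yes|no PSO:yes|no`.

SC:no TSO:no PSO:yes

outcome vector order: (thr1.R0,thr1.R1)
SC: 4 outcomes — {(0,0), (0,1), (1,1), (2,1)}
TSO: 4 outcomes — {(0,0), (0,1), (1,1), (2,1)}
PSO: 6 outcomes — {(0,0), (0,1), (1,0), (1,1), (2,0), (2,1)}
target (2,0) ∈ {PSO}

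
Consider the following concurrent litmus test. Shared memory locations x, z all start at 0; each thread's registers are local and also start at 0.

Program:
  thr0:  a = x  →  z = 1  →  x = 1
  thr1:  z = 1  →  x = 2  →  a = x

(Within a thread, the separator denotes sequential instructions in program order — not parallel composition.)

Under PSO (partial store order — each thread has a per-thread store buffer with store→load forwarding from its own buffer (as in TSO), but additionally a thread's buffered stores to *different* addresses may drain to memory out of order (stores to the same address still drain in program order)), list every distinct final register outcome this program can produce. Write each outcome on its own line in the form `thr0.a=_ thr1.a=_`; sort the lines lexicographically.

thr0.a=0 thr1.a=1
thr0.a=0 thr1.a=2
thr0.a=2 thr1.a=1
thr0.a=2 thr1.a=2

outcome vector order: (thr0.a,thr1.a)
|PSO outcomes| = 4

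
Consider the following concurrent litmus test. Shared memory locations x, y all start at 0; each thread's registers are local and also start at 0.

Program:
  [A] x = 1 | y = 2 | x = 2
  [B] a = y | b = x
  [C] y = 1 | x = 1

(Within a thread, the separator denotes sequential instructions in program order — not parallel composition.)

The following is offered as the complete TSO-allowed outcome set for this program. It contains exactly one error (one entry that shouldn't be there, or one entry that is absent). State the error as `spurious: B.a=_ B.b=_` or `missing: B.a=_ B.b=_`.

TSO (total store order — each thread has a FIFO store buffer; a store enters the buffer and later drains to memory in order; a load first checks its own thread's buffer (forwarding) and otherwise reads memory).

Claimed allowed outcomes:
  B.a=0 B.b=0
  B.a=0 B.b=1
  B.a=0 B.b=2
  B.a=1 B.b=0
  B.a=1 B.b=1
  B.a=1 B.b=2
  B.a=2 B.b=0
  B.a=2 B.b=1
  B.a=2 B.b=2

outcome vector order: (B.a,B.b)
under TSO → <0 0>; <0 1>; <0 2>; <1 0>; <1 1>; <1 2>; <2 1>; <2 2>
claimed∖TSO = {<2 0>}

spurious: B.a=2 B.b=0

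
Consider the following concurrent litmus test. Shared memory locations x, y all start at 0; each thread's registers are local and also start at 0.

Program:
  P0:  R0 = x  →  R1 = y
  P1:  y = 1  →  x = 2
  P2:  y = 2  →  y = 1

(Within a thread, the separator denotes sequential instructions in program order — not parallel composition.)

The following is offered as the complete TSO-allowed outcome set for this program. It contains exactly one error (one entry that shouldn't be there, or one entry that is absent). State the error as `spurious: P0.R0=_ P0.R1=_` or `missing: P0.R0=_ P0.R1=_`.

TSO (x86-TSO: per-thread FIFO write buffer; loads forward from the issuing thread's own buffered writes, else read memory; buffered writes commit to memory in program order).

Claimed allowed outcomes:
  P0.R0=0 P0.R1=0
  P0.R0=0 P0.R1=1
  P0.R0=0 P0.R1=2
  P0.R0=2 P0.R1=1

outcome vector order: (P0.R0,P0.R1)
TSO: 5 outcomes — {<0 0>, <0 1>, <0 2>, <2 1>, <2 2>}
TSO∖claimed = {<2 2>}

missing: P0.R0=2 P0.R1=2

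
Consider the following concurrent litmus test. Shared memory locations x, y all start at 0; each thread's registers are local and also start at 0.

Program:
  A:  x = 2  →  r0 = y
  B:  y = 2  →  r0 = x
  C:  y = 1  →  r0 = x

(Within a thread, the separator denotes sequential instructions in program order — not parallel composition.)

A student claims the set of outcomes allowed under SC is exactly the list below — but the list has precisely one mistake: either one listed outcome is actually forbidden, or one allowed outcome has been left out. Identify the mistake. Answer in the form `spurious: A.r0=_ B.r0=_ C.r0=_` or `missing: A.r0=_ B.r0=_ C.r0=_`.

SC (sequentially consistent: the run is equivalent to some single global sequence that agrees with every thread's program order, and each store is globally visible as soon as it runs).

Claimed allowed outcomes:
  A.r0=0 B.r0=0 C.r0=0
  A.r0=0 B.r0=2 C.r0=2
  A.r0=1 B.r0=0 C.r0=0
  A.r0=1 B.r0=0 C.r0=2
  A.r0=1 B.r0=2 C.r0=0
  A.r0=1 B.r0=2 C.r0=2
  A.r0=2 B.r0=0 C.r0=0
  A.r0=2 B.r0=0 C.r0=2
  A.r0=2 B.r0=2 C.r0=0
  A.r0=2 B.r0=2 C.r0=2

spurious: A.r0=0 B.r0=0 C.r0=0

outcome vector order: (A.r0,B.r0,C.r0)
SC: 9 outcomes — {022, 100, 102, 120, 122, 200, 202, 220, 222}
claimed∖SC = {000}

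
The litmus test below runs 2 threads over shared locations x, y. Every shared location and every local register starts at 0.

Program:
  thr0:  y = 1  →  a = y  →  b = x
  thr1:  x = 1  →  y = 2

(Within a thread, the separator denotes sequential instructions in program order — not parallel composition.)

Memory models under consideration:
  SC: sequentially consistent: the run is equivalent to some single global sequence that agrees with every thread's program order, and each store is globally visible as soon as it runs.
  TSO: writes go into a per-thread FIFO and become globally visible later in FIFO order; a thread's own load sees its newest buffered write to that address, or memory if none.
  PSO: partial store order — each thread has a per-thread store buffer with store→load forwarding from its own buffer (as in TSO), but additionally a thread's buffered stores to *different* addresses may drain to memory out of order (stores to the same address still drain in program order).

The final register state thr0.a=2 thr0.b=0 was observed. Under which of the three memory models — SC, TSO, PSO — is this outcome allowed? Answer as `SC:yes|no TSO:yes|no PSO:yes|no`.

SC:no TSO:no PSO:yes

outcome vector order: (thr0.a,thr0.b)
[SC] allowed = {1/0, 1/1, 2/1}
[TSO] allowed = {1/0, 1/1, 2/1}
[PSO] allowed = {1/0, 1/1, 2/0, 2/1}
target 2/0 ∈ {PSO}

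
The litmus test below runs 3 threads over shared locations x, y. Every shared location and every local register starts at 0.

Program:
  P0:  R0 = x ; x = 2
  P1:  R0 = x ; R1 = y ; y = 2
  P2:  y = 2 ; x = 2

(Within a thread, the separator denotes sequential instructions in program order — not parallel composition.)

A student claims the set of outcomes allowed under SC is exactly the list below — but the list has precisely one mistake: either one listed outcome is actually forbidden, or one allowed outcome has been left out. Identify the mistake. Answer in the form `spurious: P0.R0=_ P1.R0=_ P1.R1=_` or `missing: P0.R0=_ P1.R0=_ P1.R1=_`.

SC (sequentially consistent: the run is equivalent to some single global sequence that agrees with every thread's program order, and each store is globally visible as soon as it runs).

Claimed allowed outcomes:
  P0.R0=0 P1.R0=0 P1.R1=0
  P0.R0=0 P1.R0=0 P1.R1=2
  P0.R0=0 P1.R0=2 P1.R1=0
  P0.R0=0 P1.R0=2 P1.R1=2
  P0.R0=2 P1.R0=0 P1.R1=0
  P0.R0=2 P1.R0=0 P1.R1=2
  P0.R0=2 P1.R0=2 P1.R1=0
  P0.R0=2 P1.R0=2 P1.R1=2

outcome vector order: (P0.R0,P1.R0,P1.R1)
SC (7): 0/0/0; 0/0/2; 0/2/0; 0/2/2; 2/0/0; 2/0/2; 2/2/2
claimed∖SC = {2/2/0}

spurious: P0.R0=2 P1.R0=2 P1.R1=0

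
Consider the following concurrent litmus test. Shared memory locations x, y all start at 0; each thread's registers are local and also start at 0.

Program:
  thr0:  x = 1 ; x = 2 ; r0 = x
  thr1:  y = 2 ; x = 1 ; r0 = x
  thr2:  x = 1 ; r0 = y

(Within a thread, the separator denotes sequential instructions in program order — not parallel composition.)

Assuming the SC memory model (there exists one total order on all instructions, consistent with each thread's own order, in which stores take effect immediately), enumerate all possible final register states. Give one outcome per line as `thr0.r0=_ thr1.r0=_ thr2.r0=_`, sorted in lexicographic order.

thr0.r0=1 thr1.r0=1 thr2.r0=0
thr0.r0=1 thr1.r0=1 thr2.r0=2
thr0.r0=1 thr1.r0=2 thr2.r0=2
thr0.r0=2 thr1.r0=1 thr2.r0=0
thr0.r0=2 thr1.r0=1 thr2.r0=2
thr0.r0=2 thr1.r0=2 thr2.r0=0
thr0.r0=2 thr1.r0=2 thr2.r0=2

outcome vector order: (thr0.r0,thr1.r0,thr2.r0)
|SC outcomes| = 7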